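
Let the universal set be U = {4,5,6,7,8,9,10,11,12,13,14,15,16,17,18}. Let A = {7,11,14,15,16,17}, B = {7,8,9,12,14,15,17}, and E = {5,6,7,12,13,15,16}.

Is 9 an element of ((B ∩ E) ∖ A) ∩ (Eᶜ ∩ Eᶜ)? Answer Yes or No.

No

9 ∈ B and 9 ∉ E, so 9 ∉ B ∩ E
9 ∉ (B ∩ E) and 9 ∉ A, so 9 ∉ (B ∩ E) ∖ A
9 ∉ E, so 9 ∈ Eᶜ
9 ∉ E, so 9 ∈ Eᶜ
9 ∈ Eᶜ and 9 ∈ Eᶜ, so 9 ∈ Eᶜ ∩ Eᶜ
9 ∉ ((B ∩ E) ∖ A) and 9 ∈ (Eᶜ ∩ Eᶜ), so 9 ∉ ((B ∩ E) ∖ A) ∩ (Eᶜ ∩ Eᶜ)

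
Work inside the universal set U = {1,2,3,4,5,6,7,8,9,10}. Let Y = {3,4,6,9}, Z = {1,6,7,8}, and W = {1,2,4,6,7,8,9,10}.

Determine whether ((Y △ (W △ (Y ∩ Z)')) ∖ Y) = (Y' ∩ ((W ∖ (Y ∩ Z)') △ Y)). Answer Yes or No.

No

Y ∩ Z = {6}
(Y ∩ Z)' = {1,2,3,4,5,7,8,9,10}
W △ (Y ∩ Z)' = {3,5,6}
Y △ (W △ (Y ∩ Z)') = {4,5,9}
(Y △ (W △ (Y ∩ Z)')) ∖ Y = {5}
Y' = {1,2,5,7,8,10}
W ∖ (Y ∩ Z)' = {6}
(W ∖ (Y ∩ Z)') △ Y = {3,4,9}
Y' ∩ ((W ∖ (Y ∩ Z)') △ Y) = {}
5 ∈ (Y △ (W △ (Y ∩ Z)')) ∖ Y but 5 ∉ Y' ∩ ((W ∖ (Y ∩ Z)') △ Y), so they differ.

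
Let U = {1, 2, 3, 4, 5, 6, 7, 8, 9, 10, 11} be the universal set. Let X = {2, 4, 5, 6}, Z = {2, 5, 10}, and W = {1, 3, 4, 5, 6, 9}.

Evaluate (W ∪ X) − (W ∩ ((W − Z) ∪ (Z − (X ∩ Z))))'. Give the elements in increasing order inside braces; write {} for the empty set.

{1, 3, 4, 6, 9}

W ∪ X = {1, 2, 3, 4, 5, 6, 9}
W − Z = {1, 3, 4, 6, 9}
X ∩ Z = {2, 5}
Z − (X ∩ Z) = {10}
(W − Z) ∪ (Z − (X ∩ Z)) = {1, 3, 4, 6, 9, 10}
W ∩ ((W − Z) ∪ (Z − (X ∩ Z))) = {1, 3, 4, 6, 9}
(W ∩ ((W − Z) ∪ (Z − (X ∩ Z))))' = {2, 5, 7, 8, 10, 11}
(W ∪ X) − (W ∩ ((W − Z) ∪ (Z − (X ∩ Z))))' = {1, 3, 4, 6, 9}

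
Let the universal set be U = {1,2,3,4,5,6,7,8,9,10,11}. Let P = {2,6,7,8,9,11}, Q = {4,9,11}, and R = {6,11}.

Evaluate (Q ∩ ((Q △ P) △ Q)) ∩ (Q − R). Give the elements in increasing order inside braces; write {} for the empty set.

{9}

Q △ P = {2,4,6,7,8}
(Q △ P) △ Q = {2,6,7,8,9,11}
Q ∩ ((Q △ P) △ Q) = {9,11}
Q − R = {4,9}
(Q ∩ ((Q △ P) △ Q)) ∩ (Q − R) = {9}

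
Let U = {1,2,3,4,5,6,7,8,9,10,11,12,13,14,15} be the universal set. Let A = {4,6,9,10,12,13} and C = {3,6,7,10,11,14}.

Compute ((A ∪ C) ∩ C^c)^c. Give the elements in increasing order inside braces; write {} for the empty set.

{1,2,3,5,6,7,8,10,11,14,15}

A ∪ C = {3,4,6,7,9,10,11,12,13,14}
C^c = {1,2,4,5,8,9,12,13,15}
(A ∪ C) ∩ C^c = {4,9,12,13}
((A ∪ C) ∩ C^c)^c = {1,2,3,5,6,7,8,10,11,14,15}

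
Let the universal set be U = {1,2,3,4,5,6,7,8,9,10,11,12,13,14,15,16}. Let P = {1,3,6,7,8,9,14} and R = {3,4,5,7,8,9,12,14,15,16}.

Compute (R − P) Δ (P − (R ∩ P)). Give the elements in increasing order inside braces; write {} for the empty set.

R − P = {4,5,12,15,16}
R ∩ P = {3,7,8,9,14}
P − (R ∩ P) = {1,6}
(R − P) Δ (P − (R ∩ P)) = {1,4,5,6,12,15,16}

{1,4,5,6,12,15,16}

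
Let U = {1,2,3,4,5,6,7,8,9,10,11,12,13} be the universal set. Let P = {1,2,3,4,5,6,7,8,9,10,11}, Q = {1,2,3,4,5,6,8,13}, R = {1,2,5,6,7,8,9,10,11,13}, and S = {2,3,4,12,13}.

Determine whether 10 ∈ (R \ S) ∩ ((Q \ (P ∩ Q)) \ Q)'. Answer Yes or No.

10 ∈ R and 10 ∉ S, so 10 ∈ R \ S
10 ∈ P and 10 ∉ Q, so 10 ∉ P ∩ Q
10 ∉ Q and 10 ∉ (P ∩ Q), so 10 ∉ Q \ (P ∩ Q)
10 ∉ (Q \ (P ∩ Q)) and 10 ∉ Q, so 10 ∉ (Q \ (P ∩ Q)) \ Q
10 ∈ ((Q \ (P ∩ Q)) \ Q)' since 10 ∉ ((Q \ (P ∩ Q)) \ Q)
10 ∈ (R \ S) and 10 ∈ ((Q \ (P ∩ Q)) \ Q)', so 10 ∈ (R \ S) ∩ ((Q \ (P ∩ Q)) \ Q)'

Yes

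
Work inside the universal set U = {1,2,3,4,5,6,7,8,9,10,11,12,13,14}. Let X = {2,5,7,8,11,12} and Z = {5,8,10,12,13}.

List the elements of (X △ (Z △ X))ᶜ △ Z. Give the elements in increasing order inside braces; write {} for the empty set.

{1,2,3,4,5,6,7,8,9,10,11,12,13,14}

Z △ X = {2,7,10,11,13}
X △ (Z △ X) = {5,8,10,12,13}
(X △ (Z △ X))ᶜ = {1,2,3,4,6,7,9,11,14}
(X △ (Z △ X))ᶜ △ Z = {1,2,3,4,5,6,7,8,9,10,11,12,13,14}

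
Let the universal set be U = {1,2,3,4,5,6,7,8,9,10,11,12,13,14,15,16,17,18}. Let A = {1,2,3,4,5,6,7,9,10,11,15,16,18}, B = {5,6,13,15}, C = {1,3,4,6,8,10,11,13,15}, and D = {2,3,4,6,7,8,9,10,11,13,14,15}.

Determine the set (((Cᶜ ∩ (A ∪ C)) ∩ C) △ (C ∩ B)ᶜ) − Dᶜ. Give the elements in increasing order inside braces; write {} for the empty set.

{2,3,4,7,8,9,10,11,14}

Cᶜ = {2,5,7,9,12,14,16,17,18}
A ∪ C = {1,2,3,4,5,6,7,8,9,10,11,13,15,16,18}
Cᶜ ∩ (A ∪ C) = {2,5,7,9,16,18}
(Cᶜ ∩ (A ∪ C)) ∩ C = {}
C ∩ B = {6,13,15}
(C ∩ B)ᶜ = {1,2,3,4,5,7,8,9,10,11,12,14,16,17,18}
((Cᶜ ∩ (A ∪ C)) ∩ C) △ (C ∩ B)ᶜ = {1,2,3,4,5,7,8,9,10,11,12,14,16,17,18}
Dᶜ = {1,5,12,16,17,18}
(((Cᶜ ∩ (A ∪ C)) ∩ C) △ (C ∩ B)ᶜ) − Dᶜ = {2,3,4,7,8,9,10,11,14}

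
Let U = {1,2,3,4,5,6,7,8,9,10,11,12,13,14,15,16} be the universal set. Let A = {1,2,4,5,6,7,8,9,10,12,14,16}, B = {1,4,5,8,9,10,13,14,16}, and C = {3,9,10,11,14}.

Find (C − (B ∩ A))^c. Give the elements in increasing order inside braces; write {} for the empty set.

B ∩ A = {1,4,5,8,9,10,14,16}
C − (B ∩ A) = {3,11}
(C − (B ∩ A))^c = {1,2,4,5,6,7,8,9,10,12,13,14,15,16}

{1,2,4,5,6,7,8,9,10,12,13,14,15,16}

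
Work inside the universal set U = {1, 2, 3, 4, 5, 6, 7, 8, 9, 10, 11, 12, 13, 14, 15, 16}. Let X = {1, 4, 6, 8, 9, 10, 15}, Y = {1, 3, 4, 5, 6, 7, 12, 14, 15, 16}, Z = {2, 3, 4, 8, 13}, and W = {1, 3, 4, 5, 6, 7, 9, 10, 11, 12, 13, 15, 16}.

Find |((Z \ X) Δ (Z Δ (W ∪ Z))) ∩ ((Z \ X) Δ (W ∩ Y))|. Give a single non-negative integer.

9

Z \ X = {2, 3, 13}
W ∪ Z = {1, 2, 3, 4, 5, 6, 7, 8, 9, 10, 11, 12, 13, 15, 16}
Z Δ (W ∪ Z) = {1, 5, 6, 7, 9, 10, 11, 12, 15, 16}
(Z \ X) Δ (Z Δ (W ∪ Z)) = {1, 2, 3, 5, 6, 7, 9, 10, 11, 12, 13, 15, 16}
W ∩ Y = {1, 3, 4, 5, 6, 7, 12, 15, 16}
(Z \ X) Δ (W ∩ Y) = {1, 2, 4, 5, 6, 7, 12, 13, 15, 16}
((Z \ X) Δ (Z Δ (W ∪ Z))) ∩ ((Z \ X) Δ (W ∩ Y)) = {1, 2, 5, 6, 7, 12, 13, 15, 16}
|((Z \ X) Δ (Z Δ (W ∪ Z))) ∩ ((Z \ X) Δ (W ∩ Y))| = 9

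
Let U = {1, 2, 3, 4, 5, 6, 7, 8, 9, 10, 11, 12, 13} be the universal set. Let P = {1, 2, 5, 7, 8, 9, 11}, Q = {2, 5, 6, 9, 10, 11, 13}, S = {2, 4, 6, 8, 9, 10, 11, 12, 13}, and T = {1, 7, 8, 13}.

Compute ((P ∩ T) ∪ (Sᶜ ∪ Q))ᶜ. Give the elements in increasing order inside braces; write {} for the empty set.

{4, 12}

P ∩ T = {1, 7, 8}
Sᶜ = {1, 3, 5, 7}
Sᶜ ∪ Q = {1, 2, 3, 5, 6, 7, 9, 10, 11, 13}
(P ∩ T) ∪ (Sᶜ ∪ Q) = {1, 2, 3, 5, 6, 7, 8, 9, 10, 11, 13}
((P ∩ T) ∪ (Sᶜ ∪ Q))ᶜ = {4, 12}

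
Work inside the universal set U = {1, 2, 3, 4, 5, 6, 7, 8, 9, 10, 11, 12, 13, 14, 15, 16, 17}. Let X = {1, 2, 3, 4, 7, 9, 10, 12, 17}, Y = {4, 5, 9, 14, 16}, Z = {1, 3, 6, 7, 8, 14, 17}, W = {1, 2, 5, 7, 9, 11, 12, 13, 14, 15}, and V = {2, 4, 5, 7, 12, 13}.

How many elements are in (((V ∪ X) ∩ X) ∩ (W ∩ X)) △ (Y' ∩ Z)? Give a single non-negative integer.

7

V ∪ X = {1, 2, 3, 4, 5, 7, 9, 10, 12, 13, 17}
(V ∪ X) ∩ X = {1, 2, 3, 4, 7, 9, 10, 12, 17}
W ∩ X = {1, 2, 7, 9, 12}
((V ∪ X) ∩ X) ∩ (W ∩ X) = {1, 2, 7, 9, 12}
Y' = {1, 2, 3, 6, 7, 8, 10, 11, 12, 13, 15, 17}
Y' ∩ Z = {1, 3, 6, 7, 8, 17}
(((V ∪ X) ∩ X) ∩ (W ∩ X)) △ (Y' ∩ Z) = {2, 3, 6, 8, 9, 12, 17}
|(((V ∪ X) ∩ X) ∩ (W ∩ X)) △ (Y' ∩ Z)| = 7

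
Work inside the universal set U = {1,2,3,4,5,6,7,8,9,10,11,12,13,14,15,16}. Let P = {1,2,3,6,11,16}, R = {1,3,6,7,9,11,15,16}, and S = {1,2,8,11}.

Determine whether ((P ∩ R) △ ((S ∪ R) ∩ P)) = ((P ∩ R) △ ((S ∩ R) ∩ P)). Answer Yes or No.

No

P ∩ R = {1,3,6,11,16}
S ∪ R = {1,2,3,6,7,8,9,11,15,16}
(S ∪ R) ∩ P = {1,2,3,6,11,16}
(P ∩ R) △ ((S ∪ R) ∩ P) = {2}
S ∩ R = {1,11}
(S ∩ R) ∩ P = {1,11}
(P ∩ R) △ ((S ∩ R) ∩ P) = {3,6,16}
2 ∈ (P ∩ R) △ ((S ∪ R) ∩ P) but 2 ∉ (P ∩ R) △ ((S ∩ R) ∩ P), so they differ.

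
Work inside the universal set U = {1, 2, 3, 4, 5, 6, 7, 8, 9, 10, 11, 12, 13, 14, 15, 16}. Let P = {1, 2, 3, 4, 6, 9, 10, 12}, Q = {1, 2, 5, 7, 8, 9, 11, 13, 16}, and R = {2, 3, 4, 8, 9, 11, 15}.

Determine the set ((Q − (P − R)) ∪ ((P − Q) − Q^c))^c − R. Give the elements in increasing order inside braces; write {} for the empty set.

{1, 6, 10, 12, 14}

P − R = {1, 6, 10, 12}
Q − (P − R) = {2, 5, 7, 8, 9, 11, 13, 16}
P − Q = {3, 4, 6, 10, 12}
Q^c = {3, 4, 6, 10, 12, 14, 15}
(P − Q) − Q^c = {}
(Q − (P − R)) ∪ ((P − Q) − Q^c) = {2, 5, 7, 8, 9, 11, 13, 16}
((Q − (P − R)) ∪ ((P − Q) − Q^c))^c = {1, 3, 4, 6, 10, 12, 14, 15}
((Q − (P − R)) ∪ ((P − Q) − Q^c))^c − R = {1, 6, 10, 12, 14}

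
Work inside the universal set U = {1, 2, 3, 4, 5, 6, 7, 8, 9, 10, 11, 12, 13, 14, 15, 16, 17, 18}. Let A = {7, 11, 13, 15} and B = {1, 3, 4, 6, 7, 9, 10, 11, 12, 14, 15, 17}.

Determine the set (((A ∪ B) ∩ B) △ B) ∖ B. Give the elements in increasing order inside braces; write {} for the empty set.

A ∪ B = {1, 3, 4, 6, 7, 9, 10, 11, 12, 13, 14, 15, 17}
(A ∪ B) ∩ B = {1, 3, 4, 6, 7, 9, 10, 11, 12, 14, 15, 17}
((A ∪ B) ∩ B) △ B = {}
(((A ∪ B) ∩ B) △ B) ∖ B = {}

{}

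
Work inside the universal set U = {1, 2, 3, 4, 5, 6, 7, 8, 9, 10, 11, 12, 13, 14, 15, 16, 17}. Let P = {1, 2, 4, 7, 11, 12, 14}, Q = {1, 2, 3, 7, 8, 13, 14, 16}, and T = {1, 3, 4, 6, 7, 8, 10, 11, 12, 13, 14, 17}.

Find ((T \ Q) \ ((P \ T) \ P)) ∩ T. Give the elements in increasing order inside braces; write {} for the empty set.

{4, 6, 10, 11, 12, 17}

T \ Q = {4, 6, 10, 11, 12, 17}
P \ T = {2}
(P \ T) \ P = {}
(T \ Q) \ ((P \ T) \ P) = {4, 6, 10, 11, 12, 17}
((T \ Q) \ ((P \ T) \ P)) ∩ T = {4, 6, 10, 11, 12, 17}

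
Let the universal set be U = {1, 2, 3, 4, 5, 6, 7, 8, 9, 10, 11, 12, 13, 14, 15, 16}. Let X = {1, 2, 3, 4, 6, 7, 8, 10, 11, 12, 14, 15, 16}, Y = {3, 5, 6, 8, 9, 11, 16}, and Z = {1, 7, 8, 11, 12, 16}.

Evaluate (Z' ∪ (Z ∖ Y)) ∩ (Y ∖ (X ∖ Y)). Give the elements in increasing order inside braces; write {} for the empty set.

Z' = {2, 3, 4, 5, 6, 9, 10, 13, 14, 15}
Z ∖ Y = {1, 7, 12}
Z' ∪ (Z ∖ Y) = {1, 2, 3, 4, 5, 6, 7, 9, 10, 12, 13, 14, 15}
X ∖ Y = {1, 2, 4, 7, 10, 12, 14, 15}
Y ∖ (X ∖ Y) = {3, 5, 6, 8, 9, 11, 16}
(Z' ∪ (Z ∖ Y)) ∩ (Y ∖ (X ∖ Y)) = {3, 5, 6, 9}

{3, 5, 6, 9}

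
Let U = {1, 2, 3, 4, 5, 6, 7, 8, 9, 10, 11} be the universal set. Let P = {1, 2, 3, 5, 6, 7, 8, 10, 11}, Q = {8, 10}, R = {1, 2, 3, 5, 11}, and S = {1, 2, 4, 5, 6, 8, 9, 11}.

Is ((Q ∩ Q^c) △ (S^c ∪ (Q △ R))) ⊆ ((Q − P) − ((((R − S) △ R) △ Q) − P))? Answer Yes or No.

Q^c = {1, 2, 3, 4, 5, 6, 7, 9, 11}
Q ∩ Q^c = {}
S^c = {3, 7, 10}
Q △ R = {1, 2, 3, 5, 8, 10, 11}
S^c ∪ (Q △ R) = {1, 2, 3, 5, 7, 8, 10, 11}
(Q ∩ Q^c) △ (S^c ∪ (Q △ R)) = {1, 2, 3, 5, 7, 8, 10, 11}
Q − P = {}
R − S = {3}
(R − S) △ R = {1, 2, 5, 11}
((R − S) △ R) △ Q = {1, 2, 5, 8, 10, 11}
(((R − S) △ R) △ Q) − P = {}
(Q − P) − ((((R − S) △ R) △ Q) − P) = {}
1 ∈ (Q ∩ Q^c) △ (S^c ∪ (Q △ R)) but 1 ∉ (Q − P) − ((((R − S) △ R) △ Q) − P), so the inclusion fails.

No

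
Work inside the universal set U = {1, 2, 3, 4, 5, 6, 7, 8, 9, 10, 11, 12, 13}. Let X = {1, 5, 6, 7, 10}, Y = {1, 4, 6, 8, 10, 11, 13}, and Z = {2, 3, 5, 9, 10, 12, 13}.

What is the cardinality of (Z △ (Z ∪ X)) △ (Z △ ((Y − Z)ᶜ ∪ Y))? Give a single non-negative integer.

3

Z ∪ X = {1, 2, 3, 5, 6, 7, 9, 10, 12, 13}
Z △ (Z ∪ X) = {1, 6, 7}
Y − Z = {1, 4, 6, 8, 11}
(Y − Z)ᶜ = {2, 3, 5, 7, 9, 10, 12, 13}
(Y − Z)ᶜ ∪ Y = {1, 2, 3, 4, 5, 6, 7, 8, 9, 10, 11, 12, 13}
Z △ ((Y − Z)ᶜ ∪ Y) = {1, 4, 6, 7, 8, 11}
(Z △ (Z ∪ X)) △ (Z △ ((Y − Z)ᶜ ∪ Y)) = {4, 8, 11}
|(Z △ (Z ∪ X)) △ (Z △ ((Y − Z)ᶜ ∪ Y))| = 3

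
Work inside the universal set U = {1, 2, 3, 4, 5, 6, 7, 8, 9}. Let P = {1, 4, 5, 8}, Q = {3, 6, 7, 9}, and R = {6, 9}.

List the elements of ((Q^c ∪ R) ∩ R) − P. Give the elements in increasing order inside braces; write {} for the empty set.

Q^c = {1, 2, 4, 5, 8}
Q^c ∪ R = {1, 2, 4, 5, 6, 8, 9}
(Q^c ∪ R) ∩ R = {6, 9}
((Q^c ∪ R) ∩ R) − P = {6, 9}

{6, 9}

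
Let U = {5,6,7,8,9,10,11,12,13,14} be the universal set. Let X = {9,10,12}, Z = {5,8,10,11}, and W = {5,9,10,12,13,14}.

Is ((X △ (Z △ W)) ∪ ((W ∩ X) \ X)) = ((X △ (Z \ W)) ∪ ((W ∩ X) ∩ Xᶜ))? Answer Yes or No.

Z △ W = {8,9,11,12,13,14}
X △ (Z △ W) = {8,10,11,13,14}
W ∩ X = {9,10,12}
(W ∩ X) \ X = {}
(X △ (Z △ W)) ∪ ((W ∩ X) \ X) = {8,10,11,13,14}
Z \ W = {8,11}
X △ (Z \ W) = {8,9,10,11,12}
Xᶜ = {5,6,7,8,11,13,14}
(W ∩ X) ∩ Xᶜ = {}
(X △ (Z \ W)) ∪ ((W ∩ X) ∩ Xᶜ) = {8,9,10,11,12}
9 ∈ (X △ (Z \ W)) ∪ ((W ∩ X) ∩ Xᶜ) but 9 ∉ (X △ (Z △ W)) ∪ ((W ∩ X) \ X), so they differ.

No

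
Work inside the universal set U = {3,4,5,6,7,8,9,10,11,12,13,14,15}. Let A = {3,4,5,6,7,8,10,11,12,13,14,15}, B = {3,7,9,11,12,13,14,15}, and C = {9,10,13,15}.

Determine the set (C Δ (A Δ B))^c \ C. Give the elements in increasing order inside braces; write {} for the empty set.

{3,7,11,12,14}

A Δ B = {4,5,6,8,9,10}
C Δ (A Δ B) = {4,5,6,8,13,15}
(C Δ (A Δ B))^c = {3,7,9,10,11,12,14}
(C Δ (A Δ B))^c \ C = {3,7,11,12,14}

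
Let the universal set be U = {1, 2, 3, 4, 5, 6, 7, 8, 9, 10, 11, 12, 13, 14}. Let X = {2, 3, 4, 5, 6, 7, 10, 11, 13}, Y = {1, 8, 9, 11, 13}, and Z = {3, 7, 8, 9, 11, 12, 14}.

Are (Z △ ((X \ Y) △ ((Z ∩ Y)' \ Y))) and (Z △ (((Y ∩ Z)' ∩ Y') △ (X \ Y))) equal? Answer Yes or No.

Yes

X \ Y = {2, 3, 4, 5, 6, 7, 10}
Z ∩ Y = {8, 9, 11}
(Z ∩ Y)' = {1, 2, 3, 4, 5, 6, 7, 10, 12, 13, 14}
(Z ∩ Y)' \ Y = {2, 3, 4, 5, 6, 7, 10, 12, 14}
(X \ Y) △ ((Z ∩ Y)' \ Y) = {12, 14}
Z △ ((X \ Y) △ ((Z ∩ Y)' \ Y)) = {3, 7, 8, 9, 11}
Y ∩ Z = {8, 9, 11}
(Y ∩ Z)' = {1, 2, 3, 4, 5, 6, 7, 10, 12, 13, 14}
Y' = {2, 3, 4, 5, 6, 7, 10, 12, 14}
(Y ∩ Z)' ∩ Y' = {2, 3, 4, 5, 6, 7, 10, 12, 14}
((Y ∩ Z)' ∩ Y') △ (X \ Y) = {12, 14}
Z △ (((Y ∩ Z)' ∩ Y') △ (X \ Y)) = {3, 7, 8, 9, 11}
Both equal {3, 7, 8, 9, 11}, so Z △ ((X \ Y) △ ((Z ∩ Y)' \ Y)) = Z △ (((Y ∩ Z)' ∩ Y') △ (X \ Y)).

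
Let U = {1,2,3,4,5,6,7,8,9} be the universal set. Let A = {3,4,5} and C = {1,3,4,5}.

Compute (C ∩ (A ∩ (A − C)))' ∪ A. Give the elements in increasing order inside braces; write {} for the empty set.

A − C = {}
A ∩ (A − C) = {}
C ∩ (A ∩ (A − C)) = {}
(C ∩ (A ∩ (A − C)))' = {1,2,3,4,5,6,7,8,9}
(C ∩ (A ∩ (A − C)))' ∪ A = {1,2,3,4,5,6,7,8,9}

{1,2,3,4,5,6,7,8,9}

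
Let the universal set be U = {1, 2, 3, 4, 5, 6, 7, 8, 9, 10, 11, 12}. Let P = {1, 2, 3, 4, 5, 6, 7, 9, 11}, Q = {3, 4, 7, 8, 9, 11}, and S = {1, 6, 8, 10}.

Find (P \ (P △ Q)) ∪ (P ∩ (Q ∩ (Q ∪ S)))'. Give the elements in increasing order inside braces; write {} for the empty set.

P △ Q = {1, 2, 5, 6, 8}
P \ (P △ Q) = {3, 4, 7, 9, 11}
Q ∪ S = {1, 3, 4, 6, 7, 8, 9, 10, 11}
Q ∩ (Q ∪ S) = {3, 4, 7, 8, 9, 11}
P ∩ (Q ∩ (Q ∪ S)) = {3, 4, 7, 9, 11}
(P ∩ (Q ∩ (Q ∪ S)))' = {1, 2, 5, 6, 8, 10, 12}
(P \ (P △ Q)) ∪ (P ∩ (Q ∩ (Q ∪ S)))' = {1, 2, 3, 4, 5, 6, 7, 8, 9, 10, 11, 12}

{1, 2, 3, 4, 5, 6, 7, 8, 9, 10, 11, 12}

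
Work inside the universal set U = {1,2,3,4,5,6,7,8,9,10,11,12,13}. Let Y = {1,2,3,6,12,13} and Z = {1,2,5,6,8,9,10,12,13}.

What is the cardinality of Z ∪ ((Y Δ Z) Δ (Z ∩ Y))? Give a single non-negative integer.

Y Δ Z = {3,5,8,9,10}
Z ∩ Y = {1,2,6,12,13}
(Y Δ Z) Δ (Z ∩ Y) = {1,2,3,5,6,8,9,10,12,13}
Z ∪ ((Y Δ Z) Δ (Z ∩ Y)) = {1,2,3,5,6,8,9,10,12,13}
|Z ∪ ((Y Δ Z) Δ (Z ∩ Y))| = 10

10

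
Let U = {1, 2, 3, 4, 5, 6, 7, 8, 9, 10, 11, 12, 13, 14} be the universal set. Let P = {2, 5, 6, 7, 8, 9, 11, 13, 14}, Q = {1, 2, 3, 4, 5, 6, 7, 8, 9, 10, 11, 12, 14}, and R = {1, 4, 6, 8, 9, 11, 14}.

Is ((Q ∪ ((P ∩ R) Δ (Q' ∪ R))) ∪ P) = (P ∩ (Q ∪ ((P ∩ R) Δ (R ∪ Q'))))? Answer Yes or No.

P ∩ R = {6, 8, 9, 11, 14}
Q' = {13}
Q' ∪ R = {1, 4, 6, 8, 9, 11, 13, 14}
(P ∩ R) Δ (Q' ∪ R) = {1, 4, 13}
Q ∪ ((P ∩ R) Δ (Q' ∪ R)) = {1, 2, 3, 4, 5, 6, 7, 8, 9, 10, 11, 12, 13, 14}
(Q ∪ ((P ∩ R) Δ (Q' ∪ R))) ∪ P = {1, 2, 3, 4, 5, 6, 7, 8, 9, 10, 11, 12, 13, 14}
R ∪ Q' = {1, 4, 6, 8, 9, 11, 13, 14}
(P ∩ R) Δ (R ∪ Q') = {1, 4, 13}
Q ∪ ((P ∩ R) Δ (R ∪ Q')) = {1, 2, 3, 4, 5, 6, 7, 8, 9, 10, 11, 12, 13, 14}
P ∩ (Q ∪ ((P ∩ R) Δ (R ∪ Q'))) = {2, 5, 6, 7, 8, 9, 11, 13, 14}
1 ∈ (Q ∪ ((P ∩ R) Δ (Q' ∪ R))) ∪ P but 1 ∉ P ∩ (Q ∪ ((P ∩ R) Δ (R ∪ Q'))), so they differ.

No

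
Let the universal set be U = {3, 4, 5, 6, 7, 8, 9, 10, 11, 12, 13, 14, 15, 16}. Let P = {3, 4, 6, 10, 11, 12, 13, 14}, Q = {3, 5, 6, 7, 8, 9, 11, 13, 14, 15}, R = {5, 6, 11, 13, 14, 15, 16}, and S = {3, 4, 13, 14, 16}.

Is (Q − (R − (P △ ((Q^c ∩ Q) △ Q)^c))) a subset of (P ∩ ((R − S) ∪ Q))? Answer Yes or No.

No

Q^c = {4, 10, 12, 16}
Q^c ∩ Q = {}
(Q^c ∩ Q) △ Q = {3, 5, 6, 7, 8, 9, 11, 13, 14, 15}
((Q^c ∩ Q) △ Q)^c = {4, 10, 12, 16}
P △ ((Q^c ∩ Q) △ Q)^c = {3, 6, 11, 13, 14, 16}
R − (P △ ((Q^c ∩ Q) △ Q)^c) = {5, 15}
Q − (R − (P △ ((Q^c ∩ Q) △ Q)^c)) = {3, 6, 7, 8, 9, 11, 13, 14}
R − S = {5, 6, 11, 15}
(R − S) ∪ Q = {3, 5, 6, 7, 8, 9, 11, 13, 14, 15}
P ∩ ((R − S) ∪ Q) = {3, 6, 11, 13, 14}
7 ∈ Q − (R − (P △ ((Q^c ∩ Q) △ Q)^c)) but 7 ∉ P ∩ ((R − S) ∪ Q), so the inclusion fails.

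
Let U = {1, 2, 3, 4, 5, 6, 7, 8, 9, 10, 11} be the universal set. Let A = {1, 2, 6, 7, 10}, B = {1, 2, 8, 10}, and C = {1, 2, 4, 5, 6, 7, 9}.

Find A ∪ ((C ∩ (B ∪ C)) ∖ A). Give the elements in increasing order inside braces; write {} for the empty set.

{1, 2, 4, 5, 6, 7, 9, 10}

B ∪ C = {1, 2, 4, 5, 6, 7, 8, 9, 10}
C ∩ (B ∪ C) = {1, 2, 4, 5, 6, 7, 9}
(C ∩ (B ∪ C)) ∖ A = {4, 5, 9}
A ∪ ((C ∩ (B ∪ C)) ∖ A) = {1, 2, 4, 5, 6, 7, 9, 10}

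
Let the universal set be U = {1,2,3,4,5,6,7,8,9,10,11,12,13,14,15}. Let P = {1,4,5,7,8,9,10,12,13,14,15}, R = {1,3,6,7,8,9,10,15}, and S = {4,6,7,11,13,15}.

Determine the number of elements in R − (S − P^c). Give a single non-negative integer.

P^c = {2,3,6,11}
S − P^c = {4,7,13,15}
R − (S − P^c) = {1,3,6,8,9,10}
|R − (S − P^c)| = 6

6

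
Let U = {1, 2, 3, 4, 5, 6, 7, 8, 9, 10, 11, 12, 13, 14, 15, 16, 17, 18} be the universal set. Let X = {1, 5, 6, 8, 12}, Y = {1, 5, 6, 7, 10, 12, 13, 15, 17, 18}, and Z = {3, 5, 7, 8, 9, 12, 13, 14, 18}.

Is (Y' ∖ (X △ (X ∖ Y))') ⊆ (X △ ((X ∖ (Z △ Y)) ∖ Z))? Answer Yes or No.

Yes

Y' = {2, 3, 4, 8, 9, 11, 14, 16}
X ∖ Y = {8}
X △ (X ∖ Y) = {1, 5, 6, 12}
(X △ (X ∖ Y))' = {2, 3, 4, 7, 8, 9, 10, 11, 13, 14, 15, 16, 17, 18}
Y' ∖ (X △ (X ∖ Y))' = {}
Z △ Y = {1, 3, 6, 8, 9, 10, 14, 15, 17}
X ∖ (Z △ Y) = {5, 12}
(X ∖ (Z △ Y)) ∖ Z = {}
X △ ((X ∖ (Z △ Y)) ∖ Z) = {1, 5, 6, 8, 12}
Every element of {} is in {1, 5, 6, 8, 12}, so Y' ∖ (X △ (X ∖ Y))' ⊆ X △ ((X ∖ (Z △ Y)) ∖ Z).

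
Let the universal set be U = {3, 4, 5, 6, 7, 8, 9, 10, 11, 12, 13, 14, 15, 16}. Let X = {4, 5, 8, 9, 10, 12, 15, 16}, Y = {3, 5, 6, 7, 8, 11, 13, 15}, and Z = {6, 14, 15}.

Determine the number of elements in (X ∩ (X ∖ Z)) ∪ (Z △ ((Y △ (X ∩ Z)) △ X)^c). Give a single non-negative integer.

X ∖ Z = {4, 5, 8, 9, 10, 12, 16}
X ∩ (X ∖ Z) = {4, 5, 8, 9, 10, 12, 16}
X ∩ Z = {15}
Y △ (X ∩ Z) = {3, 5, 6, 7, 8, 11, 13}
(Y △ (X ∩ Z)) △ X = {3, 4, 6, 7, 9, 10, 11, 12, 13, 15, 16}
((Y △ (X ∩ Z)) △ X)^c = {5, 8, 14}
Z △ ((Y △ (X ∩ Z)) △ X)^c = {5, 6, 8, 15}
(X ∩ (X ∖ Z)) ∪ (Z △ ((Y △ (X ∩ Z)) △ X)^c) = {4, 5, 6, 8, 9, 10, 12, 15, 16}
|(X ∩ (X ∖ Z)) ∪ (Z △ ((Y △ (X ∩ Z)) △ X)^c)| = 9

9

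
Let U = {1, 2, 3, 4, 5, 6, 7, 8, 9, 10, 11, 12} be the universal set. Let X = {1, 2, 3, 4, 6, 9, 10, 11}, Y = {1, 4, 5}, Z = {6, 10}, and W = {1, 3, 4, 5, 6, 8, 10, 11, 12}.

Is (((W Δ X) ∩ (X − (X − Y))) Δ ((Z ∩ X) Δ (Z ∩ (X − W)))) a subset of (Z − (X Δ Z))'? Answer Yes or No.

W Δ X = {2, 5, 8, 9, 12}
X − Y = {2, 3, 6, 9, 10, 11}
X − (X − Y) = {1, 4}
(W Δ X) ∩ (X − (X − Y)) = {}
Z ∩ X = {6, 10}
X − W = {2, 9}
Z ∩ (X − W) = {}
(Z ∩ X) Δ (Z ∩ (X − W)) = {6, 10}
((W Δ X) ∩ (X − (X − Y))) Δ ((Z ∩ X) Δ (Z ∩ (X − W))) = {6, 10}
X Δ Z = {1, 2, 3, 4, 9, 11}
Z − (X Δ Z) = {6, 10}
(Z − (X Δ Z))' = {1, 2, 3, 4, 5, 7, 8, 9, 11, 12}
6 ∈ ((W Δ X) ∩ (X − (X − Y))) Δ ((Z ∩ X) Δ (Z ∩ (X − W))) but 6 ∉ (Z − (X Δ Z))', so the inclusion fails.

No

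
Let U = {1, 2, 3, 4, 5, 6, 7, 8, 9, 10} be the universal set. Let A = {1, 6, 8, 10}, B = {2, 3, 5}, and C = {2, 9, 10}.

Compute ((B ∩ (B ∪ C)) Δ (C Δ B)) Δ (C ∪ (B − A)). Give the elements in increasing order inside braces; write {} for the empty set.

B ∪ C = {2, 3, 5, 9, 10}
B ∩ (B ∪ C) = {2, 3, 5}
C Δ B = {3, 5, 9, 10}
(B ∩ (B ∪ C)) Δ (C Δ B) = {2, 9, 10}
B − A = {2, 3, 5}
C ∪ (B − A) = {2, 3, 5, 9, 10}
((B ∩ (B ∪ C)) Δ (C Δ B)) Δ (C ∪ (B − A)) = {3, 5}

{3, 5}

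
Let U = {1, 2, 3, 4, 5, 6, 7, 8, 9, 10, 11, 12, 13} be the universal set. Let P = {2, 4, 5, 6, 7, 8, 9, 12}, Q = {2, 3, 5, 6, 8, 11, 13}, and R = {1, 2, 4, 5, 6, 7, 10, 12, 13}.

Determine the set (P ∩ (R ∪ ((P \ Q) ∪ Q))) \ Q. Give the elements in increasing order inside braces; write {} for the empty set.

{4, 7, 9, 12}

P \ Q = {4, 7, 9, 12}
(P \ Q) ∪ Q = {2, 3, 4, 5, 6, 7, 8, 9, 11, 12, 13}
R ∪ ((P \ Q) ∪ Q) = {1, 2, 3, 4, 5, 6, 7, 8, 9, 10, 11, 12, 13}
P ∩ (R ∪ ((P \ Q) ∪ Q)) = {2, 4, 5, 6, 7, 8, 9, 12}
(P ∩ (R ∪ ((P \ Q) ∪ Q))) \ Q = {4, 7, 9, 12}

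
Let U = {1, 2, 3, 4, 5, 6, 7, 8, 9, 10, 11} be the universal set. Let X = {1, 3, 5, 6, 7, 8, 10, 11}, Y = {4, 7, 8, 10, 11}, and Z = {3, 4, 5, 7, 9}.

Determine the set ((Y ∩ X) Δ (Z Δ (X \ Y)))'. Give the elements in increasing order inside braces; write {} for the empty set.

Y ∩ X = {7, 8, 10, 11}
X \ Y = {1, 3, 5, 6}
Z Δ (X \ Y) = {1, 4, 6, 7, 9}
(Y ∩ X) Δ (Z Δ (X \ Y)) = {1, 4, 6, 8, 9, 10, 11}
((Y ∩ X) Δ (Z Δ (X \ Y)))' = {2, 3, 5, 7}

{2, 3, 5, 7}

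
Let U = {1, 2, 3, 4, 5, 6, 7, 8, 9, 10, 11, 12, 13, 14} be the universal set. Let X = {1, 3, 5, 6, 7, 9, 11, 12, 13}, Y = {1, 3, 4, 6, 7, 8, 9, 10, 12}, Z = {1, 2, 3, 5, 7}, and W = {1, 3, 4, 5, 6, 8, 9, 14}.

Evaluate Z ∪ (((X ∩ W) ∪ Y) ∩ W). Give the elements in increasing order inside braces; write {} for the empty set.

{1, 2, 3, 4, 5, 6, 7, 8, 9}

X ∩ W = {1, 3, 5, 6, 9}
(X ∩ W) ∪ Y = {1, 3, 4, 5, 6, 7, 8, 9, 10, 12}
((X ∩ W) ∪ Y) ∩ W = {1, 3, 4, 5, 6, 8, 9}
Z ∪ (((X ∩ W) ∪ Y) ∩ W) = {1, 2, 3, 4, 5, 6, 7, 8, 9}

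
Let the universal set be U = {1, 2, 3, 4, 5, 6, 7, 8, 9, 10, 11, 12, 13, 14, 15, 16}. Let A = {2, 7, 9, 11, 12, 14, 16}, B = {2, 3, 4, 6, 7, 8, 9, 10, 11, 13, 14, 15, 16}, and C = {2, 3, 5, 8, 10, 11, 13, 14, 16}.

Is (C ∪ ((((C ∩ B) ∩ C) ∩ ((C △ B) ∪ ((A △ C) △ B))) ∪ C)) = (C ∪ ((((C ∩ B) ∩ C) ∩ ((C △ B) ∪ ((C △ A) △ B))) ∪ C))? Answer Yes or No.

C ∩ B = {2, 3, 8, 10, 11, 13, 14, 16}
(C ∩ B) ∩ C = {2, 3, 8, 10, 11, 13, 14, 16}
C △ B = {4, 5, 6, 7, 9, 15}
A △ C = {3, 5, 7, 8, 9, 10, 12, 13}
(A △ C) △ B = {2, 4, 5, 6, 11, 12, 14, 15, 16}
(C △ B) ∪ ((A △ C) △ B) = {2, 4, 5, 6, 7, 9, 11, 12, 14, 15, 16}
((C ∩ B) ∩ C) ∩ ((C △ B) ∪ ((A △ C) △ B)) = {2, 11, 14, 16}
(((C ∩ B) ∩ C) ∩ ((C △ B) ∪ ((A △ C) △ B))) ∪ C = {2, 3, 5, 8, 10, 11, 13, 14, 16}
C ∪ ((((C ∩ B) ∩ C) ∩ ((C △ B) ∪ ((A △ C) △ B))) ∪ C) = {2, 3, 5, 8, 10, 11, 13, 14, 16}
C △ A = {3, 5, 7, 8, 9, 10, 12, 13}
(C △ A) △ B = {2, 4, 5, 6, 11, 12, 14, 15, 16}
(C △ B) ∪ ((C △ A) △ B) = {2, 4, 5, 6, 7, 9, 11, 12, 14, 15, 16}
((C ∩ B) ∩ C) ∩ ((C △ B) ∪ ((C △ A) △ B)) = {2, 11, 14, 16}
(((C ∩ B) ∩ C) ∩ ((C △ B) ∪ ((C △ A) △ B))) ∪ C = {2, 3, 5, 8, 10, 11, 13, 14, 16}
C ∪ ((((C ∩ B) ∩ C) ∩ ((C △ B) ∪ ((C △ A) △ B))) ∪ C) = {2, 3, 5, 8, 10, 11, 13, 14, 16}
Both equal {2, 3, 5, 8, 10, 11, 13, 14, 16}, so C ∪ ((((C ∩ B) ∩ C) ∩ ((C △ B) ∪ ((A △ C) △ B))) ∪ C) = C ∪ ((((C ∩ B) ∩ C) ∩ ((C △ B) ∪ ((C △ A) △ B))) ∪ C).

Yes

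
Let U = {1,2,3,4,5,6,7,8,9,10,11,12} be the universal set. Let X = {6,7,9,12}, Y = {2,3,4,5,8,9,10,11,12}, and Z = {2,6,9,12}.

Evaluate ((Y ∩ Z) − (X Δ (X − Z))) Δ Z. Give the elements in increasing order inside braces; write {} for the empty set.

{6,9,12}

Y ∩ Z = {2,9,12}
X − Z = {7}
X Δ (X − Z) = {6,9,12}
(Y ∩ Z) − (X Δ (X − Z)) = {2}
((Y ∩ Z) − (X Δ (X − Z))) Δ Z = {6,9,12}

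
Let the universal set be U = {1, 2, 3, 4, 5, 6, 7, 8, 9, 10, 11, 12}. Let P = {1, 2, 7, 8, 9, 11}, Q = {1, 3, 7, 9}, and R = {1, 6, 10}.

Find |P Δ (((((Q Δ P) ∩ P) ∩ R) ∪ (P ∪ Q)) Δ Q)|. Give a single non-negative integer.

Q Δ P = {2, 3, 8, 11}
(Q Δ P) ∩ P = {2, 8, 11}
((Q Δ P) ∩ P) ∩ R = {}
P ∪ Q = {1, 2, 3, 7, 8, 9, 11}
(((Q Δ P) ∩ P) ∩ R) ∪ (P ∪ Q) = {1, 2, 3, 7, 8, 9, 11}
((((Q Δ P) ∩ P) ∩ R) ∪ (P ∪ Q)) Δ Q = {2, 8, 11}
P Δ (((((Q Δ P) ∩ P) ∩ R) ∪ (P ∪ Q)) Δ Q) = {1, 7, 9}
|P Δ (((((Q Δ P) ∩ P) ∩ R) ∪ (P ∪ Q)) Δ Q)| = 3

3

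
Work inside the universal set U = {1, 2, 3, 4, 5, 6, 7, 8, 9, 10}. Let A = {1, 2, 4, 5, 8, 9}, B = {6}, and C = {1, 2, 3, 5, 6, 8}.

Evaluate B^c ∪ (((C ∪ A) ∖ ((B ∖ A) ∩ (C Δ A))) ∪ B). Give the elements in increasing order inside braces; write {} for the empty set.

{1, 2, 3, 4, 5, 6, 7, 8, 9, 10}

B^c = {1, 2, 3, 4, 5, 7, 8, 9, 10}
C ∪ A = {1, 2, 3, 4, 5, 6, 8, 9}
B ∖ A = {6}
C Δ A = {3, 4, 6, 9}
(B ∖ A) ∩ (C Δ A) = {6}
(C ∪ A) ∖ ((B ∖ A) ∩ (C Δ A)) = {1, 2, 3, 4, 5, 8, 9}
((C ∪ A) ∖ ((B ∖ A) ∩ (C Δ A))) ∪ B = {1, 2, 3, 4, 5, 6, 8, 9}
B^c ∪ (((C ∪ A) ∖ ((B ∖ A) ∩ (C Δ A))) ∪ B) = {1, 2, 3, 4, 5, 6, 7, 8, 9, 10}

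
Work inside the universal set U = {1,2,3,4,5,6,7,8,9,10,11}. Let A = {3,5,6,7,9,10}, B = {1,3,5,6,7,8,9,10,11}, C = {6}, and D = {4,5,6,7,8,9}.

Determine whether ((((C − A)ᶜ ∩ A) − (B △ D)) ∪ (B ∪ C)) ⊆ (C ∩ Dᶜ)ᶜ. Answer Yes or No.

C − A = {}
(C − A)ᶜ = {1,2,3,4,5,6,7,8,9,10,11}
(C − A)ᶜ ∩ A = {3,5,6,7,9,10}
B △ D = {1,3,4,10,11}
((C − A)ᶜ ∩ A) − (B △ D) = {5,6,7,9}
B ∪ C = {1,3,5,6,7,8,9,10,11}
(((C − A)ᶜ ∩ A) − (B △ D)) ∪ (B ∪ C) = {1,3,5,6,7,8,9,10,11}
Dᶜ = {1,2,3,10,11}
C ∩ Dᶜ = {}
(C ∩ Dᶜ)ᶜ = {1,2,3,4,5,6,7,8,9,10,11}
Every element of {1,3,5,6,7,8,9,10,11} is in {1,2,3,4,5,6,7,8,9,10,11}, so (((C − A)ᶜ ∩ A) − (B △ D)) ∪ (B ∪ C) ⊆ (C ∩ Dᶜ)ᶜ.

Yes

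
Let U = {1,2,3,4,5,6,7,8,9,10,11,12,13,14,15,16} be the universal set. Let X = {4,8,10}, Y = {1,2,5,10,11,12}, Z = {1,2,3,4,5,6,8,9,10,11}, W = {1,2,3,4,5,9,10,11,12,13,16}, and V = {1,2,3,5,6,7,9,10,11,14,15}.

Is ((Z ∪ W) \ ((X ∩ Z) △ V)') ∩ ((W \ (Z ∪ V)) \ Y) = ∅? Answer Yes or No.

Z ∪ W = {1,2,3,4,5,6,8,9,10,11,12,13,16}
X ∩ Z = {4,8,10}
(X ∩ Z) △ V = {1,2,3,4,5,6,7,8,9,11,14,15}
((X ∩ Z) △ V)' = {10,12,13,16}
(Z ∪ W) \ ((X ∩ Z) △ V)' = {1,2,3,4,5,6,8,9,11}
Z ∪ V = {1,2,3,4,5,6,7,8,9,10,11,14,15}
W \ (Z ∪ V) = {12,13,16}
(W \ (Z ∪ V)) \ Y = {13,16}
{1,2,3,4,5,6,8,9,11} and {13,16} share no elements.

Yes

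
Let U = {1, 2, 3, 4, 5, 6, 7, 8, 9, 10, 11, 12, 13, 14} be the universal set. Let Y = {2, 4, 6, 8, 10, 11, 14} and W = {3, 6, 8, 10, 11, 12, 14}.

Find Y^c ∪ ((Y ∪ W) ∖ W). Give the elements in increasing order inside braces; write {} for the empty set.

Y^c = {1, 3, 5, 7, 9, 12, 13}
Y ∪ W = {2, 3, 4, 6, 8, 10, 11, 12, 14}
(Y ∪ W) ∖ W = {2, 4}
Y^c ∪ ((Y ∪ W) ∖ W) = {1, 2, 3, 4, 5, 7, 9, 12, 13}

{1, 2, 3, 4, 5, 7, 9, 12, 13}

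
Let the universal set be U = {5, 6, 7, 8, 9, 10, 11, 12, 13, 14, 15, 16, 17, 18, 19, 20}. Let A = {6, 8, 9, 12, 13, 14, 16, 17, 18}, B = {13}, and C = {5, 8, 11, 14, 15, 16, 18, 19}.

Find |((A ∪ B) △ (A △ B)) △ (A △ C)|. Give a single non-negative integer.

A ∪ B = {6, 8, 9, 12, 13, 14, 16, 17, 18}
A △ B = {6, 8, 9, 12, 14, 16, 17, 18}
(A ∪ B) △ (A △ B) = {13}
A △ C = {5, 6, 9, 11, 12, 13, 15, 17, 19}
((A ∪ B) △ (A △ B)) △ (A △ C) = {5, 6, 9, 11, 12, 15, 17, 19}
|((A ∪ B) △ (A △ B)) △ (A △ C)| = 8

8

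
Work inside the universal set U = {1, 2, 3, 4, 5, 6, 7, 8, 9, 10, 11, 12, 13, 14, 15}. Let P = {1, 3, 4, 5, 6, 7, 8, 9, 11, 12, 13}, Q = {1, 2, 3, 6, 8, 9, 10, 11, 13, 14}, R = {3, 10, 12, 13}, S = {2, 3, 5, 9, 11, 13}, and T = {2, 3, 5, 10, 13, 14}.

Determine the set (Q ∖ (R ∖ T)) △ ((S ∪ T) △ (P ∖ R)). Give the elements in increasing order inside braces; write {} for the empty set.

{4, 7, 9, 11}

R ∖ T = {12}
Q ∖ (R ∖ T) = {1, 2, 3, 6, 8, 9, 10, 11, 13, 14}
S ∪ T = {2, 3, 5, 9, 10, 11, 13, 14}
P ∖ R = {1, 4, 5, 6, 7, 8, 9, 11}
(S ∪ T) △ (P ∖ R) = {1, 2, 3, 4, 6, 7, 8, 10, 13, 14}
(Q ∖ (R ∖ T)) △ ((S ∪ T) △ (P ∖ R)) = {4, 7, 9, 11}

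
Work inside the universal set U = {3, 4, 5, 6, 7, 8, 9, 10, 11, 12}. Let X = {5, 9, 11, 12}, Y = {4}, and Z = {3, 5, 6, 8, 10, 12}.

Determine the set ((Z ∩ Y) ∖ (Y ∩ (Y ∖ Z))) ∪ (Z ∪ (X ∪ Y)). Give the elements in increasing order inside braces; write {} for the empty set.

{3, 4, 5, 6, 8, 9, 10, 11, 12}

Z ∩ Y = {}
Y ∖ Z = {4}
Y ∩ (Y ∖ Z) = {4}
(Z ∩ Y) ∖ (Y ∩ (Y ∖ Z)) = {}
X ∪ Y = {4, 5, 9, 11, 12}
Z ∪ (X ∪ Y) = {3, 4, 5, 6, 8, 9, 10, 11, 12}
((Z ∩ Y) ∖ (Y ∩ (Y ∖ Z))) ∪ (Z ∪ (X ∪ Y)) = {3, 4, 5, 6, 8, 9, 10, 11, 12}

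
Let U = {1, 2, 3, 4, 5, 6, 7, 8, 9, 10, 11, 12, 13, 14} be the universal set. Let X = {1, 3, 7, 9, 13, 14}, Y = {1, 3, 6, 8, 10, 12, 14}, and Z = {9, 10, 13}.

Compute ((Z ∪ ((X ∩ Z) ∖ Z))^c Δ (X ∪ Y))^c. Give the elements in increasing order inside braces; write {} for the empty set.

X ∩ Z = {9, 13}
(X ∩ Z) ∖ Z = {}
Z ∪ ((X ∩ Z) ∖ Z) = {9, 10, 13}
(Z ∪ ((X ∩ Z) ∖ Z))^c = {1, 2, 3, 4, 5, 6, 7, 8, 11, 12, 14}
X ∪ Y = {1, 3, 6, 7, 8, 9, 10, 12, 13, 14}
(Z ∪ ((X ∩ Z) ∖ Z))^c Δ (X ∪ Y) = {2, 4, 5, 9, 10, 11, 13}
((Z ∪ ((X ∩ Z) ∖ Z))^c Δ (X ∪ Y))^c = {1, 3, 6, 7, 8, 12, 14}

{1, 3, 6, 7, 8, 12, 14}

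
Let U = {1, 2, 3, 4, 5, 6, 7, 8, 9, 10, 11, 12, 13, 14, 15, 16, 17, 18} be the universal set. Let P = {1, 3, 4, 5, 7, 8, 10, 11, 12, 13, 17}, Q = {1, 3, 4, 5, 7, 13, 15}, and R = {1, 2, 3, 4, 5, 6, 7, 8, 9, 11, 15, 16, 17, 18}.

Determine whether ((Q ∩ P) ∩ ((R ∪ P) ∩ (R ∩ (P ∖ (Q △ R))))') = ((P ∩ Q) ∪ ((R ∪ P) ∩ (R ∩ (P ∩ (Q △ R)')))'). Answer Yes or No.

No

Q ∩ P = {1, 3, 4, 5, 7, 13}
R ∪ P = {1, 2, 3, 4, 5, 6, 7, 8, 9, 10, 11, 12, 13, 15, 16, 17, 18}
Q △ R = {2, 6, 8, 9, 11, 13, 16, 17, 18}
P ∖ (Q △ R) = {1, 3, 4, 5, 7, 10, 12}
R ∩ (P ∖ (Q △ R)) = {1, 3, 4, 5, 7}
(R ∪ P) ∩ (R ∩ (P ∖ (Q △ R))) = {1, 3, 4, 5, 7}
((R ∪ P) ∩ (R ∩ (P ∖ (Q △ R))))' = {2, 6, 8, 9, 10, 11, 12, 13, 14, 15, 16, 17, 18}
(Q ∩ P) ∩ ((R ∪ P) ∩ (R ∩ (P ∖ (Q △ R))))' = {13}
P ∩ Q = {1, 3, 4, 5, 7, 13}
(Q △ R)' = {1, 3, 4, 5, 7, 10, 12, 14, 15}
P ∩ (Q △ R)' = {1, 3, 4, 5, 7, 10, 12}
R ∩ (P ∩ (Q △ R)') = {1, 3, 4, 5, 7}
(R ∪ P) ∩ (R ∩ (P ∩ (Q △ R)')) = {1, 3, 4, 5, 7}
((R ∪ P) ∩ (R ∩ (P ∩ (Q △ R)')))' = {2, 6, 8, 9, 10, 11, 12, 13, 14, 15, 16, 17, 18}
(P ∩ Q) ∪ ((R ∪ P) ∩ (R ∩ (P ∩ (Q △ R)')))' = {1, 2, 3, 4, 5, 6, 7, 8, 9, 10, 11, 12, 13, 14, 15, 16, 17, 18}
1 ∈ (P ∩ Q) ∪ ((R ∪ P) ∩ (R ∩ (P ∩ (Q △ R)')))' but 1 ∉ (Q ∩ P) ∩ ((R ∪ P) ∩ (R ∩ (P ∖ (Q △ R))))', so they differ.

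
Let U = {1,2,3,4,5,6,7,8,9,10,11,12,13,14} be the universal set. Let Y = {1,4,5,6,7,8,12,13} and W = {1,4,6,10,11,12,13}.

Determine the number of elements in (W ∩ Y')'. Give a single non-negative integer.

Y' = {2,3,9,10,11,14}
W ∩ Y' = {10,11}
(W ∩ Y')' = {1,2,3,4,5,6,7,8,9,12,13,14}
|(W ∩ Y')'| = 12

12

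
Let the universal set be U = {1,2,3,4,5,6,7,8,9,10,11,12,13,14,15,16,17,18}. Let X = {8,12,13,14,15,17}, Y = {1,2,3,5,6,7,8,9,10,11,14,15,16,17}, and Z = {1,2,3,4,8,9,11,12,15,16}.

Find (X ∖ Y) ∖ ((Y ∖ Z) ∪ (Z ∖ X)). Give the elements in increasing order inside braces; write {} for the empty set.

{12,13}

X ∖ Y = {12,13}
Y ∖ Z = {5,6,7,10,14,17}
Z ∖ X = {1,2,3,4,9,11,16}
(Y ∖ Z) ∪ (Z ∖ X) = {1,2,3,4,5,6,7,9,10,11,14,16,17}
(X ∖ Y) ∖ ((Y ∖ Z) ∪ (Z ∖ X)) = {12,13}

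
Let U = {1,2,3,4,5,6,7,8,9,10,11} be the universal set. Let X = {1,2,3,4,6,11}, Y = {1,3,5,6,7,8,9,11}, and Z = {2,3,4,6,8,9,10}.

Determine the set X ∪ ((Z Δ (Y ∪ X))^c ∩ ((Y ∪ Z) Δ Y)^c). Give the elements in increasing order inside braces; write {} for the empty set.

Y ∪ X = {1,2,3,4,5,6,7,8,9,11}
Z Δ (Y ∪ X) = {1,5,7,10,11}
(Z Δ (Y ∪ X))^c = {2,3,4,6,8,9}
Y ∪ Z = {1,2,3,4,5,6,7,8,9,10,11}
(Y ∪ Z) Δ Y = {2,4,10}
((Y ∪ Z) Δ Y)^c = {1,3,5,6,7,8,9,11}
(Z Δ (Y ∪ X))^c ∩ ((Y ∪ Z) Δ Y)^c = {3,6,8,9}
X ∪ ((Z Δ (Y ∪ X))^c ∩ ((Y ∪ Z) Δ Y)^c) = {1,2,3,4,6,8,9,11}

{1,2,3,4,6,8,9,11}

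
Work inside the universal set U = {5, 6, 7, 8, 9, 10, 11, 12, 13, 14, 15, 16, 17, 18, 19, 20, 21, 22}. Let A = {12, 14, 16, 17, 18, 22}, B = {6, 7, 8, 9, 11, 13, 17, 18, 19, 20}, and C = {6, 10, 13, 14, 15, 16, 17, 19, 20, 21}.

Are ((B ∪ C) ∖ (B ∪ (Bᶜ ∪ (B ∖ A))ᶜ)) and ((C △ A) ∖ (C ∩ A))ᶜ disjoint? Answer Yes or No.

B ∪ C = {6, 7, 8, 9, 10, 11, 13, 14, 15, 16, 17, 18, 19, 20, 21}
Bᶜ = {5, 10, 12, 14, 15, 16, 21, 22}
B ∖ A = {6, 7, 8, 9, 11, 13, 19, 20}
Bᶜ ∪ (B ∖ A) = {5, 6, 7, 8, 9, 10, 11, 12, 13, 14, 15, 16, 19, 20, 21, 22}
(Bᶜ ∪ (B ∖ A))ᶜ = {17, 18}
B ∪ (Bᶜ ∪ (B ∖ A))ᶜ = {6, 7, 8, 9, 11, 13, 17, 18, 19, 20}
(B ∪ C) ∖ (B ∪ (Bᶜ ∪ (B ∖ A))ᶜ) = {10, 14, 15, 16, 21}
C △ A = {6, 10, 12, 13, 15, 18, 19, 20, 21, 22}
C ∩ A = {14, 16, 17}
(C △ A) ∖ (C ∩ A) = {6, 10, 12, 13, 15, 18, 19, 20, 21, 22}
((C △ A) ∖ (C ∩ A))ᶜ = {5, 7, 8, 9, 11, 14, 16, 17}
14 lies in both, so they are not disjoint.

No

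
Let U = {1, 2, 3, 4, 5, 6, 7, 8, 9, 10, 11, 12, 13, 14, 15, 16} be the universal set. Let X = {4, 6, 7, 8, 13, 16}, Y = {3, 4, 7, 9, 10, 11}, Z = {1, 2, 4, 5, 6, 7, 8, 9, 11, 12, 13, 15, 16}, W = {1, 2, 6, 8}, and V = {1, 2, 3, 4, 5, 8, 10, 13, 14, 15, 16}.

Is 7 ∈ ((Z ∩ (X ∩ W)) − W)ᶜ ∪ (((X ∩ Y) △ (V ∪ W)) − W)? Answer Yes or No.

Yes

7 ∈ X and 7 ∉ W, so 7 ∉ X ∩ W
7 ∈ Z and 7 ∉ (X ∩ W), so 7 ∉ Z ∩ (X ∩ W)
7 ∉ (Z ∩ (X ∩ W)) and 7 ∉ W, so 7 ∉ (Z ∩ (X ∩ W)) − W
7 ∈ ((Z ∩ (X ∩ W)) − W)ᶜ since 7 ∉ ((Z ∩ (X ∩ W)) − W)
7 ∈ X and 7 ∈ Y, so 7 ∈ X ∩ Y
7 ∉ V and 7 ∉ W, so 7 ∉ V ∪ W
7 ∈ (X ∩ Y) and 7 ∉ (V ∪ W), so 7 ∈ (X ∩ Y) △ (V ∪ W)
7 ∈ ((X ∩ Y) △ (V ∪ W)) and 7 ∉ W, so 7 ∈ ((X ∩ Y) △ (V ∪ W)) − W
7 ∈ ((Z ∩ (X ∩ W)) − W)ᶜ and 7 ∈ (((X ∩ Y) △ (V ∪ W)) − W), so 7 ∈ ((Z ∩ (X ∩ W)) − W)ᶜ ∪ (((X ∩ Y) △ (V ∪ W)) − W)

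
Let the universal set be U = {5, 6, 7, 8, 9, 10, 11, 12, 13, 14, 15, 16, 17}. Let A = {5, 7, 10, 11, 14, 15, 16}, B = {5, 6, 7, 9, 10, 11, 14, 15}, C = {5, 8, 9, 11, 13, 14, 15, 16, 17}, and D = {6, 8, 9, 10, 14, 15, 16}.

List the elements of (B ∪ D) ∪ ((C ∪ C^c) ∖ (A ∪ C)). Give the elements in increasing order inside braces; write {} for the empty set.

{5, 6, 7, 8, 9, 10, 11, 12, 14, 15, 16}

B ∪ D = {5, 6, 7, 8, 9, 10, 11, 14, 15, 16}
C^c = {6, 7, 10, 12}
C ∪ C^c = {5, 6, 7, 8, 9, 10, 11, 12, 13, 14, 15, 16, 17}
A ∪ C = {5, 7, 8, 9, 10, 11, 13, 14, 15, 16, 17}
(C ∪ C^c) ∖ (A ∪ C) = {6, 12}
(B ∪ D) ∪ ((C ∪ C^c) ∖ (A ∪ C)) = {5, 6, 7, 8, 9, 10, 11, 12, 14, 15, 16}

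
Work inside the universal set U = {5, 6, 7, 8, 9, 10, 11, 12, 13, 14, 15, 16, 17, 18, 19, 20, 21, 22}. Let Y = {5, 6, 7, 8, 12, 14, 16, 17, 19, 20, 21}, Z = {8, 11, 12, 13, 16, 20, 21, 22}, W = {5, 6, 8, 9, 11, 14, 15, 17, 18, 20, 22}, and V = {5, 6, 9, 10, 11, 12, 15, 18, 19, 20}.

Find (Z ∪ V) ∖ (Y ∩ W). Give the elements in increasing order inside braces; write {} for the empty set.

Z ∪ V = {5, 6, 8, 9, 10, 11, 12, 13, 15, 16, 18, 19, 20, 21, 22}
Y ∩ W = {5, 6, 8, 14, 17, 20}
(Z ∪ V) ∖ (Y ∩ W) = {9, 10, 11, 12, 13, 15, 16, 18, 19, 21, 22}

{9, 10, 11, 12, 13, 15, 16, 18, 19, 21, 22}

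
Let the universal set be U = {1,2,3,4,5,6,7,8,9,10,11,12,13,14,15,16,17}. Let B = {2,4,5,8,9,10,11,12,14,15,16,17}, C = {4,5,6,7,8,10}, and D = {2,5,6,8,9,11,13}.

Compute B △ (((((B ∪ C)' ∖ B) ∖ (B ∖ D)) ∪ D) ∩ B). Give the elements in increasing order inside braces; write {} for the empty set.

B ∪ C = {2,4,5,6,7,8,9,10,11,12,14,15,16,17}
(B ∪ C)' = {1,3,13}
(B ∪ C)' ∖ B = {1,3,13}
B ∖ D = {4,10,12,14,15,16,17}
((B ∪ C)' ∖ B) ∖ (B ∖ D) = {1,3,13}
(((B ∪ C)' ∖ B) ∖ (B ∖ D)) ∪ D = {1,2,3,5,6,8,9,11,13}
((((B ∪ C)' ∖ B) ∖ (B ∖ D)) ∪ D) ∩ B = {2,5,8,9,11}
B △ (((((B ∪ C)' ∖ B) ∖ (B ∖ D)) ∪ D) ∩ B) = {4,10,12,14,15,16,17}

{4,10,12,14,15,16,17}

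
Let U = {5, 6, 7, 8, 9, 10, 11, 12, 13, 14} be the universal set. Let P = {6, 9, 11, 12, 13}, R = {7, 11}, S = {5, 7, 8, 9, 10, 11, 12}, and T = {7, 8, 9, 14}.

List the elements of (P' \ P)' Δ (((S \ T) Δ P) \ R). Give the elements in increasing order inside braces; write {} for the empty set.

P' = {5, 7, 8, 10, 14}
P' \ P = {5, 7, 8, 10, 14}
(P' \ P)' = {6, 9, 11, 12, 13}
S \ T = {5, 10, 11, 12}
(S \ T) Δ P = {5, 6, 9, 10, 13}
((S \ T) Δ P) \ R = {5, 6, 9, 10, 13}
(P' \ P)' Δ (((S \ T) Δ P) \ R) = {5, 10, 11, 12}

{5, 10, 11, 12}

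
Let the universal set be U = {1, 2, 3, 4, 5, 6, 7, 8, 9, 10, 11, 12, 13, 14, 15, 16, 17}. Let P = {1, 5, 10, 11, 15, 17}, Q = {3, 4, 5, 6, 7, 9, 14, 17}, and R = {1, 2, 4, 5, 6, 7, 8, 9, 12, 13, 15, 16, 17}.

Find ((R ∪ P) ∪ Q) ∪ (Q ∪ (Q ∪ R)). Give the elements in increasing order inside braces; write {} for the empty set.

R ∪ P = {1, 2, 4, 5, 6, 7, 8, 9, 10, 11, 12, 13, 15, 16, 17}
(R ∪ P) ∪ Q = {1, 2, 3, 4, 5, 6, 7, 8, 9, 10, 11, 12, 13, 14, 15, 16, 17}
Q ∪ R = {1, 2, 3, 4, 5, 6, 7, 8, 9, 12, 13, 14, 15, 16, 17}
Q ∪ (Q ∪ R) = {1, 2, 3, 4, 5, 6, 7, 8, 9, 12, 13, 14, 15, 16, 17}
((R ∪ P) ∪ Q) ∪ (Q ∪ (Q ∪ R)) = {1, 2, 3, 4, 5, 6, 7, 8, 9, 10, 11, 12, 13, 14, 15, 16, 17}

{1, 2, 3, 4, 5, 6, 7, 8, 9, 10, 11, 12, 13, 14, 15, 16, 17}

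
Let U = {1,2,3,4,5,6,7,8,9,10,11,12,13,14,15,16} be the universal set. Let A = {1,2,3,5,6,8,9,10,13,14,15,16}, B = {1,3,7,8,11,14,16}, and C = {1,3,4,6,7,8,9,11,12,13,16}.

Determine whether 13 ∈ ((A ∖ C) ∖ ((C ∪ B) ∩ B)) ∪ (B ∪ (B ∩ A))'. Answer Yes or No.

Yes

13 ∈ A and 13 ∈ C, so 13 ∉ A ∖ C
13 ∈ C and 13 ∉ B, so 13 ∈ C ∪ B
13 ∈ (C ∪ B) and 13 ∉ B, so 13 ∉ (C ∪ B) ∩ B
13 ∉ (A ∖ C) and 13 ∉ ((C ∪ B) ∩ B), so 13 ∉ (A ∖ C) ∖ ((C ∪ B) ∩ B)
13 ∉ B and 13 ∈ A, so 13 ∉ B ∩ A
13 ∉ B and 13 ∉ (B ∩ A), so 13 ∉ B ∪ (B ∩ A)
13 ∈ (B ∪ (B ∩ A))' since 13 ∉ (B ∪ (B ∩ A))
13 ∉ ((A ∖ C) ∖ ((C ∪ B) ∩ B)) and 13 ∈ (B ∪ (B ∩ A))', so 13 ∈ ((A ∖ C) ∖ ((C ∪ B) ∩ B)) ∪ (B ∪ (B ∩ A))'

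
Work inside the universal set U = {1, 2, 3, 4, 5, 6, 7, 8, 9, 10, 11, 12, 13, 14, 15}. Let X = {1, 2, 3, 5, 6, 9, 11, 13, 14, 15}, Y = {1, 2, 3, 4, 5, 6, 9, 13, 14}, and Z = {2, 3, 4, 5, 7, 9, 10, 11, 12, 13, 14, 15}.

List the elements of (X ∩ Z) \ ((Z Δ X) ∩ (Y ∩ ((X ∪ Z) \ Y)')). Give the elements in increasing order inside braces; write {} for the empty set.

{2, 3, 5, 9, 11, 13, 14, 15}

X ∩ Z = {2, 3, 5, 9, 11, 13, 14, 15}
Z Δ X = {1, 4, 6, 7, 10, 12}
X ∪ Z = {1, 2, 3, 4, 5, 6, 7, 9, 10, 11, 12, 13, 14, 15}
(X ∪ Z) \ Y = {7, 10, 11, 12, 15}
((X ∪ Z) \ Y)' = {1, 2, 3, 4, 5, 6, 8, 9, 13, 14}
Y ∩ ((X ∪ Z) \ Y)' = {1, 2, 3, 4, 5, 6, 9, 13, 14}
(Z Δ X) ∩ (Y ∩ ((X ∪ Z) \ Y)') = {1, 4, 6}
(X ∩ Z) \ ((Z Δ X) ∩ (Y ∩ ((X ∪ Z) \ Y)')) = {2, 3, 5, 9, 11, 13, 14, 15}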